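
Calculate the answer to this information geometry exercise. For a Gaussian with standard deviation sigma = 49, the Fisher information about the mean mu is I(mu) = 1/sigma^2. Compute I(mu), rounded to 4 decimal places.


The Fisher information for the mean of a normal distribution is I(mu) = 1/sigma^2.
sigma = 49, so sigma^2 = 2401.
I(mu) = 1/2401 = 0.0004

0.0004


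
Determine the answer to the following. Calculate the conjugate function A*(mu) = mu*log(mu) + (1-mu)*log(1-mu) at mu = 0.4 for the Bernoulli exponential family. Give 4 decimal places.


Legendre transform for Bernoulli:
A*(mu) = mu*log(mu) + (1-mu)*log(1-mu).
mu = 0.4, 1-mu = 0.6.
mu*log(mu) = 0.4*log(0.4) = -0.366516.
(1-mu)*log(1-mu) = 0.6*log(0.6) = -0.306495.
A* = -0.366516 + -0.306495 = -0.6730

-0.6730


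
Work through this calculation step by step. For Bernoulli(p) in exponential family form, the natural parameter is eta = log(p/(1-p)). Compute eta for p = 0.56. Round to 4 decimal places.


Natural parameter for Bernoulli: eta = log(p/(1-p)).
p = 0.56, 1-p = 0.44.
p/(1-p) = 1.272727.
eta = log(1.272727) = 0.2412

0.2412


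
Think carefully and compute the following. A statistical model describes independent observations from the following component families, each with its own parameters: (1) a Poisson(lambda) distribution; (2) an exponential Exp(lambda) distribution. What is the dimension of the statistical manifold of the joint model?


The dimension of a statistical manifold equals the number of free
(independent) real parameters of the model. For a product of independent
blocks the parameter counts add.
- Poisson (lambda): 1.
- exponential (lambda): 1.
Total = 1 + 1 = 2.
Dimension = 2

2


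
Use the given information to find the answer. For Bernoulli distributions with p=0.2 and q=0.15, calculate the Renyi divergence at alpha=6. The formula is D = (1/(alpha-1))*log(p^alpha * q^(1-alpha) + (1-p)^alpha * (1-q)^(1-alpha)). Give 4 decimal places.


Renyi divergence of order alpha between Bernoulli distributions:
D = (1/(alpha-1))*log(p^alpha * q^(1-alpha) + (1-p)^alpha * (1-q)^(1-alpha)).
alpha = 6, p = 0.2, q = 0.15.
p^alpha * q^(1-alpha) = 0.2^6 * 0.15^-5 = 0.842798.
(1-p)^alpha * (1-q)^(1-alpha) = 0.8^6 * 0.85^-5 = 0.590807.
sum = 0.842798 + 0.590807 = 1.433605.
D = (1/5)*log(1.433605) = 0.0720

0.0720


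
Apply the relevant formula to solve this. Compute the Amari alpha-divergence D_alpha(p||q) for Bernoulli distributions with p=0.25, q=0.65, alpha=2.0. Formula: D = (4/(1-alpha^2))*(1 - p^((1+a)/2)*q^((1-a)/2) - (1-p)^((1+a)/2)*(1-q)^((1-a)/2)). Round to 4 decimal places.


Amari alpha-divergence:
D = (4/(1-alpha^2))*(1 - p^((1+a)/2)*q^((1-a)/2) - (1-p)^((1+a)/2)*(1-q)^((1-a)/2)).
alpha = 2.0, p = 0.25, q = 0.65.
e1 = (1+alpha)/2 = 1.5, e2 = (1-alpha)/2 = -0.5.
t1 = p^e1 * q^e2 = 0.25^1.5 * 0.65^-0.5 = 0.155043.
t2 = (1-p)^e1 * (1-q)^e2 = 0.75^1.5 * 0.35^-0.5 = 1.097888.
4/(1-alpha^2) = -1.333333.
D = -1.333333*(1 - 0.155043 - 1.097888) = 0.3372

0.3372


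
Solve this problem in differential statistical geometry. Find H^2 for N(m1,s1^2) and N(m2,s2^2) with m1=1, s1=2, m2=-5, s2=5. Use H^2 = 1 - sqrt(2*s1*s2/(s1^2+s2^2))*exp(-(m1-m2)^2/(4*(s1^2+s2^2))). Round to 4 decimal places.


Squared Hellinger distance for Gaussians:
H^2 = 1 - sqrt(2*s1*s2/(s1^2+s2^2)) * exp(-(m1-m2)^2/(4*(s1^2+s2^2))).
s1^2 = 4, s2^2 = 25, s1^2+s2^2 = 29.
sqrt(2*2*5/(29)) = 0.830455.
(m1-m2)^2 = (6)^2 = 36.
exp(-36/(4*29)) = exp(-0.310345) = 0.733194.
H^2 = 1 - 0.830455*0.733194 = 0.3911

0.3911


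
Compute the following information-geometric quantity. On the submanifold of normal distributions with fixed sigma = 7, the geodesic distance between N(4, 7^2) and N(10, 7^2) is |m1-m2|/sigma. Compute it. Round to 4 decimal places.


On the fixed-variance normal subfamily, geodesic distance = |m1-m2|/sigma.
|4 - 10| = 6.
sigma = 7.
d = 6/7 = 0.8571

0.8571


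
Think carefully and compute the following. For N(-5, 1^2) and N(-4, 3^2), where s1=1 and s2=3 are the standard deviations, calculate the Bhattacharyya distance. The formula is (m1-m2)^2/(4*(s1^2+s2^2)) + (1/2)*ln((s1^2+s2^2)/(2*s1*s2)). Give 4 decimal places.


Bhattacharyya distance between two Gaussians:
DB = (m1-m2)^2/(4*(s1^2+s2^2)) + (1/2)*ln((s1^2+s2^2)/(2*s1*s2)).
(m1-m2)^2 = (-1)^2 = 1.
s1^2+s2^2 = 1 + 9 = 10.
term1 = 1/40 = 0.025.
term2 = 0.5*ln(10/6.0) = 0.255413.
DB = 0.025 + 0.255413 = 0.2804

0.2804


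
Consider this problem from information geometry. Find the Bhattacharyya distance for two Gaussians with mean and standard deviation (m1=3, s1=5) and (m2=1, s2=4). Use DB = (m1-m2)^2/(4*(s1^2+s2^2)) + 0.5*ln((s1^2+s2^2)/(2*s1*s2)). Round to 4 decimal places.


Bhattacharyya distance between two Gaussians:
DB = (m1-m2)^2/(4*(s1^2+s2^2)) + (1/2)*ln((s1^2+s2^2)/(2*s1*s2)).
(m1-m2)^2 = (2)^2 = 4.
s1^2+s2^2 = 25 + 16 = 41.
term1 = 4/164 = 0.02439.
term2 = 0.5*ln(41/40.0) = 0.012346.
DB = 0.02439 + 0.012346 = 0.0367

0.0367


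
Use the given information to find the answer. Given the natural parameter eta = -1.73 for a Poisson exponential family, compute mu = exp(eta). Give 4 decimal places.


Expectation parameter for Poisson exponential family:
mu = exp(eta).
eta = -1.73.
mu = exp(-1.73) = 0.1773

0.1773


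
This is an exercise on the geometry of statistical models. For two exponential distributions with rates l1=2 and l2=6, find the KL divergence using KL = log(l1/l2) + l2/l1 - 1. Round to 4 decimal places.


KL divergence for exponential family:
KL = log(l1/l2) + l2/l1 - 1.
log(2/6) = -1.098612.
6/2 = 3.0.
KL = -1.098612 + 3.0 - 1 = 0.9014

0.9014


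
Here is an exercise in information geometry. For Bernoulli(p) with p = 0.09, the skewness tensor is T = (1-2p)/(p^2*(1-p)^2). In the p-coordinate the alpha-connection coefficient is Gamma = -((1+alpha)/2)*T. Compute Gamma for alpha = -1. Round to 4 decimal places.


Skewness (Amari-Chentsov) tensor: T = (1-2p)/(p^2*(1-p)^2).
p = 0.09, 1-2p = 0.82, p^2 = 0.0081, (1-p)^2 = 0.8281.
T = 0.82/(0.0081 * 0.8281) = 122.249206.
In the p-coordinate, Gamma^(alpha) = Gamma^(0) - (alpha/2)*T with Gamma^(0) = (1/2)*g'(p) = -T/2,
so Gamma^(alpha) = -((1+alpha)/2)*T.
alpha = -1, -(1+alpha)/2 = 0.0.
Gamma = 0.0 * 122.249206 = 0.0000

0.0000


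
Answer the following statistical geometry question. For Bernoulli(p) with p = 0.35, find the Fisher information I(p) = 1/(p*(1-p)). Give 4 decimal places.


For Bernoulli(p), Fisher information is I(p) = 1/(p*(1-p)).
p = 0.35, 1-p = 0.65.
p*(1-p) = 0.2275.
I(p) = 1/0.2275 = 4.3956

4.3956


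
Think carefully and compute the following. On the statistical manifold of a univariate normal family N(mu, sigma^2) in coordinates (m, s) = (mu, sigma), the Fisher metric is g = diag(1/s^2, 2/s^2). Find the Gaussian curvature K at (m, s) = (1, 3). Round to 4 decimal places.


The metric has the form g = (A dm^2 + B ds^2)/s^2 with A = 1, B = 2.
Substitute u = sqrt(A/B)*m: g = B*(du^2 + ds^2)/s^2, i.e. B times the
Poincare upper half-plane metric, which has constant Gaussian curvature -1.
Scaling a 2D metric by a constant c divides the Gaussian curvature by c,
so K = -1/B = -1/(2) = -0.5000 everywhere (the point (m, s) = (1, 3) is irrelevant:
the curvature is constant).
The requested Gaussian curvature is K = -0.5000.

-0.5000


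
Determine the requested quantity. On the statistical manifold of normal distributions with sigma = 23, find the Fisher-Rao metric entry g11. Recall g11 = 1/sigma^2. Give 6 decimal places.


For the 2-parameter normal family, the Fisher metric has:
  g11 = 1/sigma^2, g22 = 2/sigma^2.
sigma = 23, sigma^2 = 529.
g11 = 0.001890

0.001890


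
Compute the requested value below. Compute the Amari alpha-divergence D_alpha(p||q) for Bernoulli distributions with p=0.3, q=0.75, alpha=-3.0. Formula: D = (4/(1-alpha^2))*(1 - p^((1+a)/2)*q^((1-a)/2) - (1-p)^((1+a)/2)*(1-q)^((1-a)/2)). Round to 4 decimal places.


Amari alpha-divergence:
D = (4/(1-alpha^2))*(1 - p^((1+a)/2)*q^((1-a)/2) - (1-p)^((1+a)/2)*(1-q)^((1-a)/2)).
alpha = -3.0, p = 0.3, q = 0.75.
e1 = (1+alpha)/2 = -1.0, e2 = (1-alpha)/2 = 2.0.
t1 = p^e1 * q^e2 = 0.3^-1.0 * 0.75^2.0 = 1.875.
t2 = (1-p)^e1 * (1-q)^e2 = 0.7^-1.0 * 0.25^2.0 = 0.089286.
4/(1-alpha^2) = -0.5.
D = -0.5*(1 - 1.875 - 0.089286) = 0.4821

0.4821


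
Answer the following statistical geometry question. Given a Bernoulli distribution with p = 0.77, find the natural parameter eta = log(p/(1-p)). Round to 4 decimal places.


Natural parameter for Bernoulli: eta = log(p/(1-p)).
p = 0.77, 1-p = 0.23.
p/(1-p) = 3.347826.
eta = log(3.347826) = 1.2083

1.2083


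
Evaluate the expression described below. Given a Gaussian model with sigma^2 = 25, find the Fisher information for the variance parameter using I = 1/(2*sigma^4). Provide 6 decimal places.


Fisher information for variance: I(sigma^2) = 1/(2*sigma^4).
sigma^2 = 25, so sigma^4 = 625.
I = 1/(2*625) = 1/1250 = 0.000800

0.000800


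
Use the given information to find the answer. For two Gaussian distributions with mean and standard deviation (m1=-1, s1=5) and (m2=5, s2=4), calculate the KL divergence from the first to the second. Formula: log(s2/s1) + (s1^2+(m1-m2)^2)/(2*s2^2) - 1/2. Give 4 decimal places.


KL divergence between normal distributions:
KL = log(s2/s1) + (s1^2 + (m1-m2)^2)/(2*s2^2) - 1/2.
log(4/5) = -0.223144.
(5^2 + (-1-5)^2)/(2*4^2) = (25 + 36)/32 = 1.90625.
KL = -0.223144 + 1.90625 - 0.5 = 1.1831

1.1831


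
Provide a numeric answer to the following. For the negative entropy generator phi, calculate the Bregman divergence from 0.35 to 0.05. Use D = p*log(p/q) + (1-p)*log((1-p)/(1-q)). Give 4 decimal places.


Bregman divergence with negative entropy generator:
D = p*log(p/q) + (1-p)*log((1-p)/(1-q)).
p = 0.35, q = 0.05.
p*log(p/q) = 0.35*log(0.35/0.05) = 0.681069.
(1-p)*log((1-p)/(1-q)) = 0.65*log(0.65/0.95) = -0.246668.
D = 0.681069 + -0.246668 = 0.4344

0.4344


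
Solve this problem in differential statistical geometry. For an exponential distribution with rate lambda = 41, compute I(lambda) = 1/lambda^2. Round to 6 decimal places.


Fisher information for exponential: I(lambda) = 1/lambda^2.
lambda = 41, lambda^2 = 1681.
I = 1/1681 = 0.000595

0.000595


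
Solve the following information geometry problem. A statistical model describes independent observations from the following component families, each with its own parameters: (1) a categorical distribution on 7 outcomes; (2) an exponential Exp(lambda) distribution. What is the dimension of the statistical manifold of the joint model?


The dimension of a statistical manifold equals the number of free
(independent) real parameters of the model. For a product of independent
blocks the parameter counts add.
- categorical on 7 outcomes (probabilities sum to 1): 7-1 = 6.
- exponential (lambda): 1.
Total = 6 + 1 = 7.
Dimension = 7

7


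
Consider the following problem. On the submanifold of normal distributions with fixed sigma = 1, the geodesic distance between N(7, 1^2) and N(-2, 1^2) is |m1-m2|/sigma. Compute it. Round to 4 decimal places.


On the fixed-variance normal subfamily, geodesic distance = |m1-m2|/sigma.
|7 - -2| = 9.
sigma = 1.
d = 9/1 = 9.0000

9.0000


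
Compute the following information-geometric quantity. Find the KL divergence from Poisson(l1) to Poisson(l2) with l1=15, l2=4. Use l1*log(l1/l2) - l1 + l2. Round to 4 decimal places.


KL divergence for Poisson:
KL = l1*log(l1/l2) - l1 + l2.
l1 = 15, l2 = 4.
log(15/4) = 1.321756.
l1*log(l1/l2) = 15 * 1.321756 = 19.826338.
KL = 19.826338 - 15 + 4 = 8.8263

8.8263


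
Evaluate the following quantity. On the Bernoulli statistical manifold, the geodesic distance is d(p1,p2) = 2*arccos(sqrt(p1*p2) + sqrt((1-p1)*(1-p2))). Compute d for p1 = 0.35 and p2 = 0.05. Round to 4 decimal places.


Geodesic distance on Bernoulli manifold:
d(p1,p2) = 2*arccos(sqrt(p1*p2) + sqrt((1-p1)*(1-p2))).
sqrt(p1*p2) = sqrt(0.35*0.05) = 0.132288.
sqrt((1-p1)*(1-p2)) = sqrt(0.65*0.95) = 0.785812.
arg = 0.132288 + 0.785812 = 0.918099.
d = 2*arccos(0.918099) = 0.8151

0.8151


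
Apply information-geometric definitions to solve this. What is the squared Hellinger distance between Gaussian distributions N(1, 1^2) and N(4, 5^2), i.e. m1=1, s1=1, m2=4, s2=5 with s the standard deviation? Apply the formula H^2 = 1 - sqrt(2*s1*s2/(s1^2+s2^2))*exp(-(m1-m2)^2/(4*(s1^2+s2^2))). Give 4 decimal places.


Squared Hellinger distance for Gaussians:
H^2 = 1 - sqrt(2*s1*s2/(s1^2+s2^2)) * exp(-(m1-m2)^2/(4*(s1^2+s2^2))).
s1^2 = 1, s2^2 = 25, s1^2+s2^2 = 26.
sqrt(2*1*5/(26)) = 0.620174.
(m1-m2)^2 = (-3)^2 = 9.
exp(-9/(4*26)) = exp(-0.086538) = 0.9171.
H^2 = 1 - 0.620174*0.9171 = 0.4312

0.4312


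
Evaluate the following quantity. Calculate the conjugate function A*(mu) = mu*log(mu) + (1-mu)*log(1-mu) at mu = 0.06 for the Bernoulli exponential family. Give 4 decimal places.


Legendre transform for Bernoulli:
A*(mu) = mu*log(mu) + (1-mu)*log(1-mu).
mu = 0.06, 1-mu = 0.94.
mu*log(mu) = 0.06*log(0.06) = -0.168805.
(1-mu)*log(1-mu) = 0.94*log(0.94) = -0.058163.
A* = -0.168805 + -0.058163 = -0.2270

-0.2270


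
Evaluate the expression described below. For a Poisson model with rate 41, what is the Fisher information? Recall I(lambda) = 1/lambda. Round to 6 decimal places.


Fisher information for Poisson: I(lambda) = 1/lambda.
lambda = 41.
I(lambda) = 1/41 = 0.024390

0.024390


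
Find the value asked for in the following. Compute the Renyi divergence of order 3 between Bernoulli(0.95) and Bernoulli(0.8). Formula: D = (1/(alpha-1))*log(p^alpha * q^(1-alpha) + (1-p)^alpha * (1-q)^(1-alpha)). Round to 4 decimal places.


Renyi divergence of order alpha between Bernoulli distributions:
D = (1/(alpha-1))*log(p^alpha * q^(1-alpha) + (1-p)^alpha * (1-q)^(1-alpha)).
alpha = 3, p = 0.95, q = 0.8.
p^alpha * q^(1-alpha) = 0.95^3 * 0.8^-2 = 1.339648.
(1-p)^alpha * (1-q)^(1-alpha) = 0.05^3 * 0.2^-2 = 0.003125.
sum = 1.339648 + 0.003125 = 1.342773.
D = (1/2)*log(1.342773) = 0.1474

0.1474


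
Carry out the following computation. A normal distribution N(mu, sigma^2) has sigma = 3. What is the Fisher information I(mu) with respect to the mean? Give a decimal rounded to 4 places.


The Fisher information for the mean of a normal distribution is I(mu) = 1/sigma^2.
sigma = 3, so sigma^2 = 9.
I(mu) = 1/9 = 0.1111

0.1111


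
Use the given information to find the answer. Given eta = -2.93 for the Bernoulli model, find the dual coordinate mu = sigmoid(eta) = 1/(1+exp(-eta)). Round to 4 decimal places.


Dual coordinate (expectation parameter) for Bernoulli:
mu = 1/(1+exp(-eta)).
eta = -2.93.
exp(-eta) = exp(2.93) = 18.72763.
mu = 1/(1+18.72763) = 0.0507

0.0507


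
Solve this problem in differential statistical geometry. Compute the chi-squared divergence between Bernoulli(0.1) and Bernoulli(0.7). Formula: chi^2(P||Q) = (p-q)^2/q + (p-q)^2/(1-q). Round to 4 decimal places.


Chi-squared divergence between Bernoulli distributions:
chi^2 = (p-q)^2/q + (p-q)^2/(1-q).
p = 0.1, q = 0.7, p-q = -0.6.
(p-q)^2 = 0.36.
term1 = 0.36/0.7 = 0.514286.
term2 = 0.36/0.3 = 1.2.
chi^2 = 0.514286 + 1.2 = 1.7143

1.7143


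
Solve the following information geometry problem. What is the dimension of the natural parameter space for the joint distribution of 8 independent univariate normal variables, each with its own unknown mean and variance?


Exponential family dimension calculation:
Each univariate normal has two natural parameters (mu/sigma^2 and -1/(2 sigma^2)).
With 8 independent components, dim = 2 * 8 = 16.

16


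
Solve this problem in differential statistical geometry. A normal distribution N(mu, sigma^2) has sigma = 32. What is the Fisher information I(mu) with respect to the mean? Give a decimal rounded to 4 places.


The Fisher information for the mean of a normal distribution is I(mu) = 1/sigma^2.
sigma = 32, so sigma^2 = 1024.
I(mu) = 1/1024 = 0.0010

0.0010


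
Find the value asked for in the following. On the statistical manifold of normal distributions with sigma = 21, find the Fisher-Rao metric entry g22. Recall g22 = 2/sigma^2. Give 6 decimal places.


For the 2-parameter normal family, the Fisher metric has:
  g11 = 1/sigma^2, g22 = 2/sigma^2.
sigma = 21, sigma^2 = 441.
g22 = 0.004535

0.004535


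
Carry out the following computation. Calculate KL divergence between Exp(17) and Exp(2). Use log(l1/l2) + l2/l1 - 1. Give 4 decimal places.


KL divergence for exponential family:
KL = log(l1/l2) + l2/l1 - 1.
log(17/2) = 2.140066.
2/17 = 0.117647.
KL = 2.140066 + 0.117647 - 1 = 1.2577

1.2577


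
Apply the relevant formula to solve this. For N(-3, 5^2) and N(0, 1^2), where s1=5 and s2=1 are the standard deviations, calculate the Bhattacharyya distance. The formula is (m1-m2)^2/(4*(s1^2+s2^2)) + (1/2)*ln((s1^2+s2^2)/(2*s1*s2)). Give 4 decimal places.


Bhattacharyya distance between two Gaussians:
DB = (m1-m2)^2/(4*(s1^2+s2^2)) + (1/2)*ln((s1^2+s2^2)/(2*s1*s2)).
(m1-m2)^2 = (-3)^2 = 9.
s1^2+s2^2 = 25 + 1 = 26.
term1 = 9/104 = 0.086538.
term2 = 0.5*ln(26/10.0) = 0.477756.
DB = 0.086538 + 0.477756 = 0.5643

0.5643


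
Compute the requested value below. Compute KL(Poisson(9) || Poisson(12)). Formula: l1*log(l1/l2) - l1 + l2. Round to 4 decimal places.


KL divergence for Poisson:
KL = l1*log(l1/l2) - l1 + l2.
l1 = 9, l2 = 12.
log(9/12) = -0.287682.
l1*log(l1/l2) = 9 * -0.287682 = -2.589139.
KL = -2.589139 - 9 + 12 = 0.4109

0.4109


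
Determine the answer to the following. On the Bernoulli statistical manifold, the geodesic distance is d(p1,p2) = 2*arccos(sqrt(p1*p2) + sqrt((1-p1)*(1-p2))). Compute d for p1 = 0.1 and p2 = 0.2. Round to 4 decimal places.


Geodesic distance on Bernoulli manifold:
d(p1,p2) = 2*arccos(sqrt(p1*p2) + sqrt((1-p1)*(1-p2))).
sqrt(p1*p2) = sqrt(0.1*0.2) = 0.141421.
sqrt((1-p1)*(1-p2)) = sqrt(0.9*0.8) = 0.848528.
arg = 0.141421 + 0.848528 = 0.989949.
d = 2*arccos(0.989949) = 0.2838

0.2838


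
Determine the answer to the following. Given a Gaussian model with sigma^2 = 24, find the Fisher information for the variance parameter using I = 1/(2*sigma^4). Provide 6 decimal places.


Fisher information for variance: I(sigma^2) = 1/(2*sigma^4).
sigma^2 = 24, so sigma^4 = 576.
I = 1/(2*576) = 1/1152 = 0.000868

0.000868


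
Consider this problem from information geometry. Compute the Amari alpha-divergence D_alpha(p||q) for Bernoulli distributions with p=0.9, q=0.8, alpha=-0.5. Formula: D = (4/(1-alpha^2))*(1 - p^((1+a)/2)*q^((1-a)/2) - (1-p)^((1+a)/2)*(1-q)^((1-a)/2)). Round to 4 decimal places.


Amari alpha-divergence:
D = (4/(1-alpha^2))*(1 - p^((1+a)/2)*q^((1-a)/2) - (1-p)^((1+a)/2)*(1-q)^((1-a)/2)).
alpha = -0.5, p = 0.9, q = 0.8.
e1 = (1+alpha)/2 = 0.25, e2 = (1-alpha)/2 = 0.75.
t1 = p^e1 * q^e2 = 0.9^0.25 * 0.8^0.75 = 0.823907.
t2 = (1-p)^e1 * (1-q)^e2 = 0.1^0.25 * 0.2^0.75 = 0.168179.
4/(1-alpha^2) = 5.333333.
D = 5.333333*(1 - 0.823907 - 0.168179) = 0.0422

0.0422


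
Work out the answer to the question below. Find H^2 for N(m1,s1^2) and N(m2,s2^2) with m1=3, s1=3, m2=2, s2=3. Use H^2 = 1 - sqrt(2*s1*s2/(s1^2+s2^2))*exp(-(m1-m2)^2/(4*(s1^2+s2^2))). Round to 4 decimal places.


Squared Hellinger distance for Gaussians:
H^2 = 1 - sqrt(2*s1*s2/(s1^2+s2^2)) * exp(-(m1-m2)^2/(4*(s1^2+s2^2))).
s1^2 = 9, s2^2 = 9, s1^2+s2^2 = 18.
sqrt(2*3*3/(18)) = 1.0.
(m1-m2)^2 = (1)^2 = 1.
exp(-1/(4*18)) = exp(-0.013889) = 0.986207.
H^2 = 1 - 1.0*0.986207 = 0.0138

0.0138


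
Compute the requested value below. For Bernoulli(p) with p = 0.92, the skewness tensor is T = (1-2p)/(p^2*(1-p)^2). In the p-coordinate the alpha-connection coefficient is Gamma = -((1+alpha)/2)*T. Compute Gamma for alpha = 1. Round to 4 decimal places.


Skewness (Amari-Chentsov) tensor: T = (1-2p)/(p^2*(1-p)^2).
p = 0.92, 1-2p = -0.84, p^2 = 0.8464, (1-p)^2 = 0.0064.
T = -0.84/(0.8464 * 0.0064) = -155.068526.
In the p-coordinate, Gamma^(alpha) = Gamma^(0) - (alpha/2)*T with Gamma^(0) = (1/2)*g'(p) = -T/2,
so Gamma^(alpha) = -((1+alpha)/2)*T.
alpha = 1, -(1+alpha)/2 = -1.0.
Gamma = -1.0 * -155.068526 = 155.0685

155.0685


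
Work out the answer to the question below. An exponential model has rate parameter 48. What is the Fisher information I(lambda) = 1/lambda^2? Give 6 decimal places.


Fisher information for exponential: I(lambda) = 1/lambda^2.
lambda = 48, lambda^2 = 2304.
I = 1/2304 = 0.000434

0.000434


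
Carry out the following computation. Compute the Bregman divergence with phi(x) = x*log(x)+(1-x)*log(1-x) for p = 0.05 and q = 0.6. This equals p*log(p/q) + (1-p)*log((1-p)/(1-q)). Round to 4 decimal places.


Bregman divergence with negative entropy generator:
D = p*log(p/q) + (1-p)*log((1-p)/(1-q)).
p = 0.05, q = 0.6.
p*log(p/q) = 0.05*log(0.05/0.6) = -0.124245.
(1-p)*log((1-p)/(1-q)) = 0.95*log(0.95/0.4) = 0.821748.
D = -0.124245 + 0.821748 = 0.6975

0.6975


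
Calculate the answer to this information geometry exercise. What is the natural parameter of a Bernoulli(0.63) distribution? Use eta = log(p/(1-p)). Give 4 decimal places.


Natural parameter for Bernoulli: eta = log(p/(1-p)).
p = 0.63, 1-p = 0.37.
p/(1-p) = 1.702703.
eta = log(1.702703) = 0.5322

0.5322


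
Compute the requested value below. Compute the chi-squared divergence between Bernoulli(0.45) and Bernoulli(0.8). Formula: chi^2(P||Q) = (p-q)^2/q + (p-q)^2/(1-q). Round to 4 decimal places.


Chi-squared divergence between Bernoulli distributions:
chi^2 = (p-q)^2/q + (p-q)^2/(1-q).
p = 0.45, q = 0.8, p-q = -0.35.
(p-q)^2 = 0.1225.
term1 = 0.1225/0.8 = 0.153125.
term2 = 0.1225/0.2 = 0.6125.
chi^2 = 0.153125 + 0.6125 = 0.7656

0.7656


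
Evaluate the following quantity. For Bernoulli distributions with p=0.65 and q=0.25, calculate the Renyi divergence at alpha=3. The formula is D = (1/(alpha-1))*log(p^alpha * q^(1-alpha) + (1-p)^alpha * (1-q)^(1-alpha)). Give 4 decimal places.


Renyi divergence of order alpha between Bernoulli distributions:
D = (1/(alpha-1))*log(p^alpha * q^(1-alpha) + (1-p)^alpha * (1-q)^(1-alpha)).
alpha = 3, p = 0.65, q = 0.25.
p^alpha * q^(1-alpha) = 0.65^3 * 0.25^-2 = 4.394.
(1-p)^alpha * (1-q)^(1-alpha) = 0.35^3 * 0.75^-2 = 0.076222.
sum = 4.394 + 0.076222 = 4.470222.
D = (1/2)*log(4.470222) = 0.7487

0.7487


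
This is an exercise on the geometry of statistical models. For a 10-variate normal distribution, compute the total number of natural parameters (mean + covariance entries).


Exponential family dimension calculation:
For 10-dim MVN: mean has 10 params, covariance has 10*11/2 = 55 unique entries.
Total dim = 10 + 55 = 65.

65


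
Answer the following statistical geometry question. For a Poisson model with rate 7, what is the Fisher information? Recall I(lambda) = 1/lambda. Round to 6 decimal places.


Fisher information for Poisson: I(lambda) = 1/lambda.
lambda = 7.
I(lambda) = 1/7 = 0.142857

0.142857


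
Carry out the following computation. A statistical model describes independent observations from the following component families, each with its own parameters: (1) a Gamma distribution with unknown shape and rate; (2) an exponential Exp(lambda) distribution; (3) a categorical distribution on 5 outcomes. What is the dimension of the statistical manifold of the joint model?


The dimension of a statistical manifold equals the number of free
(independent) real parameters of the model. For a product of independent
blocks the parameter counts add.
- Gamma (shape, rate): 2.
- exponential (lambda): 1.
- categorical on 5 outcomes (probabilities sum to 1): 5-1 = 4.
Total = 2 + 1 + 4 = 7.
Dimension = 7

7


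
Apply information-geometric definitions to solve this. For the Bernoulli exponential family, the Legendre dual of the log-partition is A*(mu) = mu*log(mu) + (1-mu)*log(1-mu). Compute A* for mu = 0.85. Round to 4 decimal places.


Legendre transform for Bernoulli:
A*(mu) = mu*log(mu) + (1-mu)*log(1-mu).
mu = 0.85, 1-mu = 0.15.
mu*log(mu) = 0.85*log(0.85) = -0.138141.
(1-mu)*log(1-mu) = 0.15*log(0.15) = -0.284568.
A* = -0.138141 + -0.284568 = -0.4227

-0.4227


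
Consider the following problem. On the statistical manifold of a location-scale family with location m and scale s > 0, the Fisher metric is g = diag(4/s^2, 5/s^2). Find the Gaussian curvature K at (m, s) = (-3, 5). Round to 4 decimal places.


The metric has the form g = (A dm^2 + B ds^2)/s^2 with A = 4, B = 5.
Substitute u = sqrt(A/B)*m: g = B*(du^2 + ds^2)/s^2, i.e. B times the
Poincare upper half-plane metric, which has constant Gaussian curvature -1.
Scaling a 2D metric by a constant c divides the Gaussian curvature by c,
so K = -1/B = -1/(5) = -0.2000 everywhere (the point (m, s) = (-3, 5) is irrelevant:
the curvature is constant).
The requested Gaussian curvature is K = -0.2000.

-0.2000


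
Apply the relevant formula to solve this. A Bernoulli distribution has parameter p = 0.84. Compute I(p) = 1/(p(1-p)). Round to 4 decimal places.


For Bernoulli(p), Fisher information is I(p) = 1/(p*(1-p)).
p = 0.84, 1-p = 0.16.
p*(1-p) = 0.1344.
I(p) = 1/0.1344 = 7.4405

7.4405


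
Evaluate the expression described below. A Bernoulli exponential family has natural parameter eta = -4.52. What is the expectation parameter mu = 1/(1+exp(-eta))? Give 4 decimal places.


Dual coordinate (expectation parameter) for Bernoulli:
mu = 1/(1+exp(-eta)).
eta = -4.52.
exp(-eta) = exp(4.52) = 91.835598.
mu = 1/(1+91.835598) = 0.0108

0.0108


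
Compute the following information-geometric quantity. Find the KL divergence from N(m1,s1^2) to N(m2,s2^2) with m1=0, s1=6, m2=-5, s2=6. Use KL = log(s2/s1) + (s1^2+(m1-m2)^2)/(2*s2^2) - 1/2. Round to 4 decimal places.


KL divergence between normal distributions:
KL = log(s2/s1) + (s1^2 + (m1-m2)^2)/(2*s2^2) - 1/2.
log(6/6) = 0.0.
(6^2 + (0--5)^2)/(2*6^2) = (36 + 25)/72 = 0.847222.
KL = 0.0 + 0.847222 - 0.5 = 0.3472

0.3472


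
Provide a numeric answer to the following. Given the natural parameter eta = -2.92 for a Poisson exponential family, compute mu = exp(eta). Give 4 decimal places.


Expectation parameter for Poisson exponential family:
mu = exp(eta).
eta = -2.92.
mu = exp(-2.92) = 0.0539

0.0539


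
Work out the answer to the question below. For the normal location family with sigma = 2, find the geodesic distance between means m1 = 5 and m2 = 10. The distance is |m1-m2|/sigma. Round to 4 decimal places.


On the fixed-variance normal subfamily, geodesic distance = |m1-m2|/sigma.
|5 - 10| = 5.
sigma = 2.
d = 5/2 = 2.5000

2.5000


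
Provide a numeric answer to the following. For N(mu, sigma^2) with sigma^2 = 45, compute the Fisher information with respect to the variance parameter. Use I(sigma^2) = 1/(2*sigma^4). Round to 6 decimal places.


Fisher information for variance: I(sigma^2) = 1/(2*sigma^4).
sigma^2 = 45, so sigma^4 = 2025.
I = 1/(2*2025) = 1/4050 = 0.000247

0.000247


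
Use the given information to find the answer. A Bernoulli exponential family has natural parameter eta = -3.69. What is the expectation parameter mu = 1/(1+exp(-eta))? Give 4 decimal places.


Dual coordinate (expectation parameter) for Bernoulli:
mu = 1/(1+exp(-eta)).
eta = -3.69.
exp(-eta) = exp(3.69) = 40.044847.
mu = 1/(1+40.044847) = 0.0244

0.0244


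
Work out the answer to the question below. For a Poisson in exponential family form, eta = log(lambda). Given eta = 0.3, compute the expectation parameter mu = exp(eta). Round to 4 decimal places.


Expectation parameter for Poisson exponential family:
mu = exp(eta).
eta = 0.3.
mu = exp(0.3) = 1.3499

1.3499


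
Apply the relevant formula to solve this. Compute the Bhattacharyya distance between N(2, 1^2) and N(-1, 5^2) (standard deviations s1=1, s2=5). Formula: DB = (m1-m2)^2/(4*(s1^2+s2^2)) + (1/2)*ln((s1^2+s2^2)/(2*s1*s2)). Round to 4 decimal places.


Bhattacharyya distance between two Gaussians:
DB = (m1-m2)^2/(4*(s1^2+s2^2)) + (1/2)*ln((s1^2+s2^2)/(2*s1*s2)).
(m1-m2)^2 = (3)^2 = 9.
s1^2+s2^2 = 1 + 25 = 26.
term1 = 9/104 = 0.086538.
term2 = 0.5*ln(26/10.0) = 0.477756.
DB = 0.086538 + 0.477756 = 0.5643

0.5643


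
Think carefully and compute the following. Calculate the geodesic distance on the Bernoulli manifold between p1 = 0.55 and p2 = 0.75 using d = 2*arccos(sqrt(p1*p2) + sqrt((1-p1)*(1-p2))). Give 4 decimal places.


Geodesic distance on Bernoulli manifold:
d(p1,p2) = 2*arccos(sqrt(p1*p2) + sqrt((1-p1)*(1-p2))).
sqrt(p1*p2) = sqrt(0.55*0.75) = 0.642262.
sqrt((1-p1)*(1-p2)) = sqrt(0.45*0.25) = 0.33541.
arg = 0.642262 + 0.33541 = 0.977672.
d = 2*arccos(0.977672) = 0.4234

0.4234


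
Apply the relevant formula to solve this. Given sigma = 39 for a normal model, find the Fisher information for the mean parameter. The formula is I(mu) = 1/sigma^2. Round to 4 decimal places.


The Fisher information for the mean of a normal distribution is I(mu) = 1/sigma^2.
sigma = 39, so sigma^2 = 1521.
I(mu) = 1/1521 = 0.0007

0.0007


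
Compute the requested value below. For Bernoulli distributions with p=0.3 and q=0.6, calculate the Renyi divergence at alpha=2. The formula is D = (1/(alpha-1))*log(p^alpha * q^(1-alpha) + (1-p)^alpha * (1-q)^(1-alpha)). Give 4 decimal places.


Renyi divergence of order alpha between Bernoulli distributions:
D = (1/(alpha-1))*log(p^alpha * q^(1-alpha) + (1-p)^alpha * (1-q)^(1-alpha)).
alpha = 2, p = 0.3, q = 0.6.
p^alpha * q^(1-alpha) = 0.3^2 * 0.6^-1 = 0.15.
(1-p)^alpha * (1-q)^(1-alpha) = 0.7^2 * 0.4^-1 = 1.225.
sum = 0.15 + 1.225 = 1.375.
D = (1/1)*log(1.375) = 0.3185

0.3185


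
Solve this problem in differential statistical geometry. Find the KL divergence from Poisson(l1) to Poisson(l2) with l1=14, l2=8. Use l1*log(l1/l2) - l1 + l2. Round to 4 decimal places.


KL divergence for Poisson:
KL = l1*log(l1/l2) - l1 + l2.
l1 = 14, l2 = 8.
log(14/8) = 0.559616.
l1*log(l1/l2) = 14 * 0.559616 = 7.834621.
KL = 7.834621 - 14 + 8 = 1.8346

1.8346


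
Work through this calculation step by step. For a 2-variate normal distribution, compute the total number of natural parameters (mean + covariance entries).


Exponential family dimension calculation:
For 2-dim MVN: mean has 2 params, covariance has 2*3/2 = 3 unique entries.
Total dim = 2 + 3 = 5.

5


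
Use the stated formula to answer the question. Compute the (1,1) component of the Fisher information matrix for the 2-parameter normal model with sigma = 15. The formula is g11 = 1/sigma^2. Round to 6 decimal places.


For the 2-parameter normal family, the Fisher metric has:
  g11 = 1/sigma^2, g22 = 2/sigma^2.
sigma = 15, sigma^2 = 225.
g11 = 0.004444

0.004444


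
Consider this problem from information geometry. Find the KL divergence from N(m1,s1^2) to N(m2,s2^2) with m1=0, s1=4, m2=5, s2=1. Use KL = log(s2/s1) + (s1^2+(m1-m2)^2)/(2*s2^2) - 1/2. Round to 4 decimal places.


KL divergence between normal distributions:
KL = log(s2/s1) + (s1^2 + (m1-m2)^2)/(2*s2^2) - 1/2.
log(1/4) = -1.386294.
(4^2 + (0-5)^2)/(2*1^2) = (16 + 25)/2 = 20.5.
KL = -1.386294 + 20.5 - 0.5 = 18.6137

18.6137


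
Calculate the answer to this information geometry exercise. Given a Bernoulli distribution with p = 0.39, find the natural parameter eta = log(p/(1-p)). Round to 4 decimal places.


Natural parameter for Bernoulli: eta = log(p/(1-p)).
p = 0.39, 1-p = 0.61.
p/(1-p) = 0.639344.
eta = log(0.639344) = -0.4473

-0.4473


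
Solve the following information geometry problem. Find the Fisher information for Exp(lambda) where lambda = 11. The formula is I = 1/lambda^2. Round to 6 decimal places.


Fisher information for exponential: I(lambda) = 1/lambda^2.
lambda = 11, lambda^2 = 121.
I = 1/121 = 0.008264

0.008264


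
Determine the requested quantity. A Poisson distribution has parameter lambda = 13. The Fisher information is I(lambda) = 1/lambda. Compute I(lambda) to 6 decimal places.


Fisher information for Poisson: I(lambda) = 1/lambda.
lambda = 13.
I(lambda) = 1/13 = 0.076923

0.076923


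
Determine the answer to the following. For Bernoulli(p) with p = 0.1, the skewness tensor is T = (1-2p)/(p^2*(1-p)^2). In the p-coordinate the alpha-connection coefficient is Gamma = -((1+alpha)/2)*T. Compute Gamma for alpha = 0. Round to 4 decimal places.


Skewness (Amari-Chentsov) tensor: T = (1-2p)/(p^2*(1-p)^2).
p = 0.1, 1-2p = 0.8, p^2 = 0.01, (1-p)^2 = 0.81.
T = 0.8/(0.01 * 0.81) = 98.765432.
In the p-coordinate, Gamma^(alpha) = Gamma^(0) - (alpha/2)*T with Gamma^(0) = (1/2)*g'(p) = -T/2,
so Gamma^(alpha) = -((1+alpha)/2)*T.
alpha = 0, -(1+alpha)/2 = -0.5.
Gamma = -0.5 * 98.765432 = -49.3827

-49.3827


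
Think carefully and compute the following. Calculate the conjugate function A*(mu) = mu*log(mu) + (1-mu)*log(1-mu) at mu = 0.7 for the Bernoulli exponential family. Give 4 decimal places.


Legendre transform for Bernoulli:
A*(mu) = mu*log(mu) + (1-mu)*log(1-mu).
mu = 0.7, 1-mu = 0.3.
mu*log(mu) = 0.7*log(0.7) = -0.249672.
(1-mu)*log(1-mu) = 0.3*log(0.3) = -0.361192.
A* = -0.249672 + -0.361192 = -0.6109

-0.6109


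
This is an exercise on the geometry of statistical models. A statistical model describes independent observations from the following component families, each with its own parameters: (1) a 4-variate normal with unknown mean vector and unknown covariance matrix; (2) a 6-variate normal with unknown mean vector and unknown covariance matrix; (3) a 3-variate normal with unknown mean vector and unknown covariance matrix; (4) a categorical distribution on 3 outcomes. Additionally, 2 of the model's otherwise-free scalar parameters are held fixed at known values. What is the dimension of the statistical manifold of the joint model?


The dimension of a statistical manifold equals the number of free
(independent) real parameters of the model. For a product of independent
blocks the parameter counts add.
- 4-variate normal: 4 (mean) + 4*5/2 = 10 (symmetric covariance) = 14.
- 6-variate normal: 6 (mean) + 6*7/2 = 21 (symmetric covariance) = 27.
- 3-variate normal: 3 (mean) + 3*4/2 = 6 (symmetric covariance) = 9.
- categorical on 3 outcomes (probabilities sum to 1): 3-1 = 2.
Total = 14 + 27 + 9 + 2 = 52.
2 parameter(s) fixed at known values: 52 - 2 = 50.
Dimension = 50

50


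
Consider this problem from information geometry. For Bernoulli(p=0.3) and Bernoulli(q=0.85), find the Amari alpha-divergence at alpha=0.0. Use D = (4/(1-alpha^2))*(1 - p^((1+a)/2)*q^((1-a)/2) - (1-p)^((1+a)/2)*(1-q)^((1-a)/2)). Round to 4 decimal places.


Amari alpha-divergence:
D = (4/(1-alpha^2))*(1 - p^((1+a)/2)*q^((1-a)/2) - (1-p)^((1+a)/2)*(1-q)^((1-a)/2)).
alpha = 0.0, p = 0.3, q = 0.85.
e1 = (1+alpha)/2 = 0.5, e2 = (1-alpha)/2 = 0.5.
t1 = p^e1 * q^e2 = 0.3^0.5 * 0.85^0.5 = 0.504975.
t2 = (1-p)^e1 * (1-q)^e2 = 0.7^0.5 * 0.15^0.5 = 0.324037.
4/(1-alpha^2) = 4.0.
D = 4.0*(1 - 0.504975 - 0.324037) = 0.6840

0.6840


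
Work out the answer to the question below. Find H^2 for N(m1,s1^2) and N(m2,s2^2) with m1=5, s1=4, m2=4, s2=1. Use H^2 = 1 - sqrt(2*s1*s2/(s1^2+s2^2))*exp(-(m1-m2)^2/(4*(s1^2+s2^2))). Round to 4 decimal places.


Squared Hellinger distance for Gaussians:
H^2 = 1 - sqrt(2*s1*s2/(s1^2+s2^2)) * exp(-(m1-m2)^2/(4*(s1^2+s2^2))).
s1^2 = 16, s2^2 = 1, s1^2+s2^2 = 17.
sqrt(2*4*1/(17)) = 0.685994.
(m1-m2)^2 = (1)^2 = 1.
exp(-1/(4*17)) = exp(-0.014706) = 0.985402.
H^2 = 1 - 0.685994*0.985402 = 0.3240

0.3240


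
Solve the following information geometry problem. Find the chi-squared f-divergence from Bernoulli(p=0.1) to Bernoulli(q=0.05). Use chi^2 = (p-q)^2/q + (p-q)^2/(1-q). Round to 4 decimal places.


Chi-squared divergence between Bernoulli distributions:
chi^2 = (p-q)^2/q + (p-q)^2/(1-q).
p = 0.1, q = 0.05, p-q = 0.05.
(p-q)^2 = 0.0025.
term1 = 0.0025/0.05 = 0.05.
term2 = 0.0025/0.95 = 0.002632.
chi^2 = 0.05 + 0.002632 = 0.0526

0.0526


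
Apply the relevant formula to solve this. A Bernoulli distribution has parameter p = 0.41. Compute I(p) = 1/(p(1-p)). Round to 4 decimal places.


For Bernoulli(p), Fisher information is I(p) = 1/(p*(1-p)).
p = 0.41, 1-p = 0.59.
p*(1-p) = 0.2419.
I(p) = 1/0.2419 = 4.1339

4.1339


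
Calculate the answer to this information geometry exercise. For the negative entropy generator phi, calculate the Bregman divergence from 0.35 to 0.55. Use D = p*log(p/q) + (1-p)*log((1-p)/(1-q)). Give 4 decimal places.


Bregman divergence with negative entropy generator:
D = p*log(p/q) + (1-p)*log((1-p)/(1-q)).
p = 0.35, q = 0.55.
p*log(p/q) = 0.35*log(0.35/0.55) = -0.158195.
(1-p)*log((1-p)/(1-q)) = 0.65*log(0.65/0.45) = 0.239021.
D = -0.158195 + 0.239021 = 0.0808

0.0808


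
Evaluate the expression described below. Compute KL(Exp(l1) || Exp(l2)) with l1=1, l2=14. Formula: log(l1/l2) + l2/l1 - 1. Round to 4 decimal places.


KL divergence for exponential family:
KL = log(l1/l2) + l2/l1 - 1.
log(1/14) = -2.639057.
14/1 = 14.0.
KL = -2.639057 + 14.0 - 1 = 10.3609

10.3609


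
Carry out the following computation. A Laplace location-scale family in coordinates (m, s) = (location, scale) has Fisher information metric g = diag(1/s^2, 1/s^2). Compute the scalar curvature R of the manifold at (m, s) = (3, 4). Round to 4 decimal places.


The metric has the form g = (A dm^2 + B ds^2)/s^2 with A = 1, B = 1.
Substitute u = sqrt(A/B)*m: g = B*(du^2 + ds^2)/s^2, i.e. B times the
Poincare upper half-plane metric, which has constant Gaussian curvature -1.
Scaling a 2D metric by a constant c divides the Gaussian curvature by c,
so K = -1/B = -1/(1) = -1.0000 everywhere (the point (m, s) = (3, 4) is irrelevant:
the curvature is constant).
Scalar curvature in dimension 2: R = 2K = -2/(1) = -2.0000.

-2.0000


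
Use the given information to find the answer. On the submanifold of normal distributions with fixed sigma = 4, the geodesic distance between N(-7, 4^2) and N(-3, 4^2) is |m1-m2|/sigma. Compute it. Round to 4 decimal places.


On the fixed-variance normal subfamily, geodesic distance = |m1-m2|/sigma.
|-7 - -3| = 4.
sigma = 4.
d = 4/4 = 1.0000

1.0000


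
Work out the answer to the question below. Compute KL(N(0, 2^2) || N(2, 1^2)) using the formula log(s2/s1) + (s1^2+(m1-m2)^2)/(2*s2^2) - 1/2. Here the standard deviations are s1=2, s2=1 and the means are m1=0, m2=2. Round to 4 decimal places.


KL divergence between normal distributions:
KL = log(s2/s1) + (s1^2 + (m1-m2)^2)/(2*s2^2) - 1/2.
log(1/2) = -0.693147.
(2^2 + (0-2)^2)/(2*1^2) = (4 + 4)/2 = 4.0.
KL = -0.693147 + 4.0 - 0.5 = 2.8069

2.8069


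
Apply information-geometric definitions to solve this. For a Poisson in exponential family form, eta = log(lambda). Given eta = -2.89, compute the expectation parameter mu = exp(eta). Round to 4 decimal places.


Expectation parameter for Poisson exponential family:
mu = exp(eta).
eta = -2.89.
mu = exp(-2.89) = 0.0556

0.0556


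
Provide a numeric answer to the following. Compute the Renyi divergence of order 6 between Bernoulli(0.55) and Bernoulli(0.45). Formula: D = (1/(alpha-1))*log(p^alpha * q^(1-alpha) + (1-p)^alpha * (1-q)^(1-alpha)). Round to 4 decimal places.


Renyi divergence of order alpha between Bernoulli distributions:
D = (1/(alpha-1))*log(p^alpha * q^(1-alpha) + (1-p)^alpha * (1-q)^(1-alpha)).
alpha = 6, p = 0.55, q = 0.45.
p^alpha * q^(1-alpha) = 0.55^6 * 0.45^-5 = 1.500077.
(1-p)^alpha * (1-q)^(1-alpha) = 0.45^6 * 0.55^-5 = 0.164992.
sum = 1.500077 + 0.164992 = 1.665069.
D = (1/5)*log(1.665069) = 0.1020

0.1020


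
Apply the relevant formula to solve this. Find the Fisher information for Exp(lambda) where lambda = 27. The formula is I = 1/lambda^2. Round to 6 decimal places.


Fisher information for exponential: I(lambda) = 1/lambda^2.
lambda = 27, lambda^2 = 729.
I = 1/729 = 0.001372

0.001372


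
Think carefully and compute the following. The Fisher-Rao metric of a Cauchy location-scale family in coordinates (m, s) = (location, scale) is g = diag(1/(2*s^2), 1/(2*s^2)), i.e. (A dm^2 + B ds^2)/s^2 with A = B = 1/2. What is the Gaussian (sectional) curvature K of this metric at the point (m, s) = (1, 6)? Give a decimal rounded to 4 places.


The metric has the form g = (A dm^2 + B ds^2)/s^2 with A = 1/2, B = 1/2.
Substitute u = sqrt(A/B)*m: g = B*(du^2 + ds^2)/s^2, i.e. B times the
Poincare upper half-plane metric, which has constant Gaussian curvature -1.
Scaling a 2D metric by a constant c divides the Gaussian curvature by c,
so K = -1/B = -1/(1/2) = -2.0000 everywhere (the point (m, s) = (1, 6) is irrelevant:
the curvature is constant).
The requested Gaussian curvature is K = -2.0000.

-2.0000
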